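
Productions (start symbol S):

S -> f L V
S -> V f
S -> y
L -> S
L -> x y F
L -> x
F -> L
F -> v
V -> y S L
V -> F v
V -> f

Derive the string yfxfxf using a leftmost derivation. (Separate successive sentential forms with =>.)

S => Vf   [S -> V f]
Vf => ySLf   [V -> y S L]
ySLf => yfLVLf   [S -> f L V]
yfLVLf => yfxVLf   [L -> x]
yfxVLf => yfxfLf   [V -> f]
yfxfLf => yfxfxf   [L -> x]

S => Vf => ySLf => yfLVLf => yfxVLf => yfxfLf => yfxfxf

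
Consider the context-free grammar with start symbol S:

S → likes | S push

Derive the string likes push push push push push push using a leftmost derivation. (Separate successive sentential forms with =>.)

S => S push   [S → S push]
S push => S push push   [S → S push]
S push push => S push push push   [S → S push]
S push push push => S push push push push   [S → S push]
S push push push push => S push push push push push   [S → S push]
S push push push push push => S push push push push push push   [S → S push]
S push push push push push push => likes push push push push push push   [S → likes]

S => S push => S push push => S push push push => S push push push push => S push push push push push => S push push push push push push => likes push push push push push push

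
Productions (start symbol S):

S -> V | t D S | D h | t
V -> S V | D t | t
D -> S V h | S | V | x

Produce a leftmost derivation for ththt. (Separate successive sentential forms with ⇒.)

S ⇒ V ⇒ Dt ⇒ SVht ⇒ DhVht ⇒ ShVht ⇒ thVht ⇒ ththt

S ⇒ V   [S -> V]
V ⇒ Dt   [V -> D t]
Dt ⇒ SVht   [D -> S V h]
SVht ⇒ DhVht   [S -> D h]
DhVht ⇒ ShVht   [D -> S]
ShVht ⇒ thVht   [S -> t]
thVht ⇒ ththt   [V -> t]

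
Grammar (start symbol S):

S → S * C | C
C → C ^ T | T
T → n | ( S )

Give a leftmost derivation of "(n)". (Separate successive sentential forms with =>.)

S=>C=>T=>(S)=>(C)=>(T)=>(n)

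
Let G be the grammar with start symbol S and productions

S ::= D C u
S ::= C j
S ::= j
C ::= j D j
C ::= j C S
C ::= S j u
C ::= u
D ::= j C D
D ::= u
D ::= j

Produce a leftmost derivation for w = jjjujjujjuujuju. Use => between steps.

S => DCu => jCu => jjCSu => jjSjuSu => jjDCujuSu => jjjCDCujuSu => jjjuDCujuSu => jjjujCDCujuSu => jjjujjCSDCujuSu => jjjujjuSDCujuSu => jjjujjujDCujuSu => jjjujjujjCujuSu => jjjujjujjuujuSu => jjjujjujjuujuju

S => DCu   [S ::= D C u]
DCu => jCu   [D ::= j]
jCu => jjCSu   [C ::= j C S]
jjCSu => jjSjuSu   [C ::= S j u]
jjSjuSu => jjDCujuSu   [S ::= D C u]
jjDCujuSu => jjjCDCujuSu   [D ::= j C D]
jjjCDCujuSu => jjjuDCujuSu   [C ::= u]
jjjuDCujuSu => jjjujCDCujuSu   [D ::= j C D]
jjjujCDCujuSu => jjjujjCSDCujuSu   [C ::= j C S]
jjjujjCSDCujuSu => jjjujjuSDCujuSu   [C ::= u]
jjjujjuSDCujuSu => jjjujjujDCujuSu   [S ::= j]
jjjujjujDCujuSu => jjjujjujjCujuSu   [D ::= j]
jjjujjujjCujuSu => jjjujjujjuujuSu   [C ::= u]
jjjujjujjuujuSu => jjjujjujjuujuju   [S ::= j]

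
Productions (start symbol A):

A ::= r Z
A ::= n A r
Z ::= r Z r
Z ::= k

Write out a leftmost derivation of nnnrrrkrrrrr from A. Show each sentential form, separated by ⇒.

A ⇒ nAr   [A ::= n A r]
nAr ⇒ nnArr   [A ::= n A r]
nnArr ⇒ nnnArrr   [A ::= n A r]
nnnArrr ⇒ nnnrZrrr   [A ::= r Z]
nnnrZrrr ⇒ nnnrrZrrrr   [Z ::= r Z r]
nnnrrZrrrr ⇒ nnnrrrZrrrrr   [Z ::= r Z r]
nnnrrrZrrrrr ⇒ nnnrrrkrrrrr   [Z ::= k]

A ⇒ nAr ⇒ nnArr ⇒ nnnArrr ⇒ nnnrZrrr ⇒ nnnrrZrrrr ⇒ nnnrrrZrrrrr ⇒ nnnrrrkrrrrr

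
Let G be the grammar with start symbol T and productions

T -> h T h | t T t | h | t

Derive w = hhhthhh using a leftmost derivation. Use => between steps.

T => hTh => hhThh => hhhThhh => hhhthhh

T => hTh   [T -> h T h]
hTh => hhThh   [T -> h T h]
hhThh => hhhThhh   [T -> h T h]
hhhThhh => hhhthhh   [T -> t]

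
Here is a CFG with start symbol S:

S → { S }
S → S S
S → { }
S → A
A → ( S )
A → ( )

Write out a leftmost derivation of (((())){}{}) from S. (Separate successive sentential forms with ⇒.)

S⇒A⇒(S)⇒(SS)⇒(SSS)⇒(ASS)⇒((S)SS)⇒((A)SS)⇒(((S))SS)⇒(((A))SS)⇒(((()))SS)⇒(((())){}S)⇒(((())){}{})

S ⇒ A   [S → A]
A ⇒ (S)   [A → ( S )]
(S) ⇒ (SS)   [S → S S]
(SS) ⇒ (SSS)   [S → S S]
(SSS) ⇒ (ASS)   [S → A]
(ASS) ⇒ ((S)SS)   [A → ( S )]
((S)SS) ⇒ ((A)SS)   [S → A]
((A)SS) ⇒ (((S))SS)   [A → ( S )]
(((S))SS) ⇒ (((A))SS)   [S → A]
(((A))SS) ⇒ (((()))SS)   [A → ( )]
(((()))SS) ⇒ (((())){}S)   [S → { }]
(((())){}S) ⇒ (((())){}{})   [S → { }]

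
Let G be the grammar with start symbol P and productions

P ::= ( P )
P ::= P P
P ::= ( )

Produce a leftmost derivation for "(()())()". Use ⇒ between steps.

P ⇒ PP ⇒ (P)P ⇒ (PP)P ⇒ (()P)P ⇒ (()())P ⇒ (()())()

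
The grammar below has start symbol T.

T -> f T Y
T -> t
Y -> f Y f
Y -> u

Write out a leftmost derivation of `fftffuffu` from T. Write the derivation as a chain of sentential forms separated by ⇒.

T⇒fTY⇒ffTYY⇒fftYY⇒fftfYfY⇒fftffYffY⇒fftffuffY⇒fftffuffu

T ⇒ fTY   [T -> f T Y]
fTY ⇒ ffTYY   [T -> f T Y]
ffTYY ⇒ fftYY   [T -> t]
fftYY ⇒ fftfYfY   [Y -> f Y f]
fftfYfY ⇒ fftffYffY   [Y -> f Y f]
fftffYffY ⇒ fftffuffY   [Y -> u]
fftffuffY ⇒ fftffuffu   [Y -> u]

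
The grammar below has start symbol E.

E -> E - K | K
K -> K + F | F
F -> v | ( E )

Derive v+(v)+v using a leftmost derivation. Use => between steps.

E => K => K+F => K+F+F => F+F+F => v+F+F => v+(E)+F => v+(K)+F => v+(F)+F => v+(v)+F => v+(v)+v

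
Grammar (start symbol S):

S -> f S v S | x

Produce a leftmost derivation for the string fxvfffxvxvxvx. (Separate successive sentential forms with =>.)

S=>fSvS=>fxvS=>fxvfSvS=>fxvffSvSvS=>fxvfffSvSvSvS=>fxvfffxvSvSvS=>fxvfffxvxvSvS=>fxvfffxvxvxvS=>fxvfffxvxvxvx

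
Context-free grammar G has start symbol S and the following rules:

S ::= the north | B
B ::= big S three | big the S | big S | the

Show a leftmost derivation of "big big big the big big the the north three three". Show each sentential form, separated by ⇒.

S ⇒ B ⇒ big S ⇒ big B ⇒ big big S three ⇒ big big B three ⇒ big big big the S three ⇒ big big big the B three ⇒ big big big the big S three three ⇒ big big big the big B three three ⇒ big big big the big big the S three three ⇒ big big big the big big the the north three three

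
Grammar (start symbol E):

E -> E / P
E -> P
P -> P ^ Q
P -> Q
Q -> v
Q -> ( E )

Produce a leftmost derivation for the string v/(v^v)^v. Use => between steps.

E=>E/P=>P/P=>Q/P=>v/P=>v/P^Q=>v/Q^Q=>v/(E)^Q=>v/(P)^Q=>v/(P^Q)^Q=>v/(Q^Q)^Q=>v/(v^Q)^Q=>v/(v^v)^Q=>v/(v^v)^v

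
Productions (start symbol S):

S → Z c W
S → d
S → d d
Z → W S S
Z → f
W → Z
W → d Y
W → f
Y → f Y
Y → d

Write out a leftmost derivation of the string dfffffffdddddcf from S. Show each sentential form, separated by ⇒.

S ⇒ ZcW   [S → Z c W]
ZcW ⇒ WSScW   [Z → W S S]
WSScW ⇒ dYSScW   [W → d Y]
dYSScW ⇒ dfYSScW   [Y → f Y]
dfYSScW ⇒ dffYSScW   [Y → f Y]
dffYSScW ⇒ dfffYSScW   [Y → f Y]
dfffYSScW ⇒ dffffYSScW   [Y → f Y]
dffffYSScW ⇒ dfffffYSScW   [Y → f Y]
dfffffYSScW ⇒ dffffffYSScW   [Y → f Y]
dffffffYSScW ⇒ dfffffffYSScW   [Y → f Y]
dfffffffYSScW ⇒ dfffffffdSScW   [Y → d]
dfffffffdSScW ⇒ dfffffffdddScW   [S → d d]
dfffffffdddScW ⇒ dfffffffdddddcW   [S → d d]
dfffffffdddddcW ⇒ dfffffffdddddcf   [W → f]

S ⇒ ZcW ⇒ WSScW ⇒ dYSScW ⇒ dfYSScW ⇒ dffYSScW ⇒ dfffYSScW ⇒ dffffYSScW ⇒ dfffffYSScW ⇒ dffffffYSScW ⇒ dfffffffYSScW ⇒ dfffffffdSScW ⇒ dfffffffdddScW ⇒ dfffffffdddddcW ⇒ dfffffffdddddcf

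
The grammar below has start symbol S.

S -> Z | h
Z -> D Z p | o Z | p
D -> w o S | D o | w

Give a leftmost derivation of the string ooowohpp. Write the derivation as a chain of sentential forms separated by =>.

S => Z => oZ => ooZ => oooZ => oooDZp => ooowoSZp => ooowohZp => ooowohpp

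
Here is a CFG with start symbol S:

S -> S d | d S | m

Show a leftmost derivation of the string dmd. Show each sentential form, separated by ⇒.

S⇒dS⇒dSd⇒dmd

S ⇒ dS   [S -> d S]
dS ⇒ dSd   [S -> S d]
dSd ⇒ dmd   [S -> m]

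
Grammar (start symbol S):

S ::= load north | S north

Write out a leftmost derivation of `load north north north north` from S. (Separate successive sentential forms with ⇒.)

S ⇒ S north ⇒ S north north ⇒ S north north north ⇒ load north north north north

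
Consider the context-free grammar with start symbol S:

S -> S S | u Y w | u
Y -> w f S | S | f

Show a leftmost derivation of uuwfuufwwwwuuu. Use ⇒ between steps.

S⇒SS⇒SSS⇒SSSS⇒uYwSSS⇒uSwSSS⇒uuYwwSSS⇒uuwfSwwSSS⇒uuwfuYwwwSSS⇒uuwfuSwwwSSS⇒uuwfuuYwwwwSSS⇒uuwfuufwwwwSSS⇒uuwfuufwwwwuSS⇒uuwfuufwwwwuuS⇒uuwfuufwwwwuuu

S ⇒ SS   [S -> S S]
SS ⇒ SSS   [S -> S S]
SSS ⇒ SSSS   [S -> S S]
SSSS ⇒ uYwSSS   [S -> u Y w]
uYwSSS ⇒ uSwSSS   [Y -> S]
uSwSSS ⇒ uuYwwSSS   [S -> u Y w]
uuYwwSSS ⇒ uuwfSwwSSS   [Y -> w f S]
uuwfSwwSSS ⇒ uuwfuYwwwSSS   [S -> u Y w]
uuwfuYwwwSSS ⇒ uuwfuSwwwSSS   [Y -> S]
uuwfuSwwwSSS ⇒ uuwfuuYwwwwSSS   [S -> u Y w]
uuwfuuYwwwwSSS ⇒ uuwfuufwwwwSSS   [Y -> f]
uuwfuufwwwwSSS ⇒ uuwfuufwwwwuSS   [S -> u]
uuwfuufwwwwuSS ⇒ uuwfuufwwwwuuS   [S -> u]
uuwfuufwwwwuuS ⇒ uuwfuufwwwwuuu   [S -> u]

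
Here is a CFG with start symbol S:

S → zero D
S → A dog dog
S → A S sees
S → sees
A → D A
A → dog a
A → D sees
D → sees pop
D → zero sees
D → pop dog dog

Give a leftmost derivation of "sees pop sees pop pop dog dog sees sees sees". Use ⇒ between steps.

S ⇒ A S sees ⇒ D A S sees ⇒ sees pop A S sees ⇒ sees pop D A S sees ⇒ sees pop sees pop A S sees ⇒ sees pop sees pop D sees S sees ⇒ sees pop sees pop pop dog dog sees S sees ⇒ sees pop sees pop pop dog dog sees sees sees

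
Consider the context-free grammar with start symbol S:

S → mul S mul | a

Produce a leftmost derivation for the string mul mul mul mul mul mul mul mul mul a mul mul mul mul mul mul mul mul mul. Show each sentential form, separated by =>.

S => mul S mul => mul mul S mul mul => mul mul mul S mul mul mul => mul mul mul mul S mul mul mul mul => mul mul mul mul mul S mul mul mul mul mul => mul mul mul mul mul mul S mul mul mul mul mul mul => mul mul mul mul mul mul mul S mul mul mul mul mul mul mul => mul mul mul mul mul mul mul mul S mul mul mul mul mul mul mul mul => mul mul mul mul mul mul mul mul mul S mul mul mul mul mul mul mul mul mul => mul mul mul mul mul mul mul mul mul a mul mul mul mul mul mul mul mul mul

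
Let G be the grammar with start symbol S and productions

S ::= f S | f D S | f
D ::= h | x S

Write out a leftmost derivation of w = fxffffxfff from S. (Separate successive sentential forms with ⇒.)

S ⇒ fDS ⇒ fxSS ⇒ fxfSS ⇒ fxffS ⇒ fxfffS ⇒ fxffffDS ⇒ fxffffxSS ⇒ fxffffxfSS ⇒ fxffffxffS ⇒ fxffffxfff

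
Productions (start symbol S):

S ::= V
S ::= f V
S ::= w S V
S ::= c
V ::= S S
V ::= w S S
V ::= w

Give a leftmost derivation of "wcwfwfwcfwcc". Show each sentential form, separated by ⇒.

S⇒wSV⇒wcV⇒wcwSS⇒wcwfVS⇒wcwfwSSS⇒wcwfwfVSS⇒wcwfwfwSSSS⇒wcwfwfwcSSS⇒wcwfwfwcfVSS⇒wcwfwfwcfwSS⇒wcwfwfwcfwcS⇒wcwfwfwcfwcc

S ⇒ wSV   [S ::= w S V]
wSV ⇒ wcV   [S ::= c]
wcV ⇒ wcwSS   [V ::= w S S]
wcwSS ⇒ wcwfVS   [S ::= f V]
wcwfVS ⇒ wcwfwSSS   [V ::= w S S]
wcwfwSSS ⇒ wcwfwfVSS   [S ::= f V]
wcwfwfVSS ⇒ wcwfwfwSSSS   [V ::= w S S]
wcwfwfwSSSS ⇒ wcwfwfwcSSS   [S ::= c]
wcwfwfwcSSS ⇒ wcwfwfwcfVSS   [S ::= f V]
wcwfwfwcfVSS ⇒ wcwfwfwcfwSS   [V ::= w]
wcwfwfwcfwSS ⇒ wcwfwfwcfwcS   [S ::= c]
wcwfwfwcfwcS ⇒ wcwfwfwcfwcc   [S ::= c]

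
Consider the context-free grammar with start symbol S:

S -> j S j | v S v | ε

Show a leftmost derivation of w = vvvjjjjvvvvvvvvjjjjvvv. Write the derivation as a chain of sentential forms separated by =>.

S=>vSv=>vvSvv=>vvvSvvv=>vvvjSjvvv=>vvvjjSjjvvv=>vvvjjjSjjjvvv=>vvvjjjjSjjjjvvv=>vvvjjjjvSvjjjjvvv=>vvvjjjjvvSvvjjjjvvv=>vvvjjjjvvvSvvvjjjjvvv=>vvvjjjjvvvvSvvvvjjjjvvv=>vvvjjjjvvvvvvvvjjjjvvv

S => vSv   [S -> v S v]
vSv => vvSvv   [S -> v S v]
vvSvv => vvvSvvv   [S -> v S v]
vvvSvvv => vvvjSjvvv   [S -> j S j]
vvvjSjvvv => vvvjjSjjvvv   [S -> j S j]
vvvjjSjjvvv => vvvjjjSjjjvvv   [S -> j S j]
vvvjjjSjjjvvv => vvvjjjjSjjjjvvv   [S -> j S j]
vvvjjjjSjjjjvvv => vvvjjjjvSvjjjjvvv   [S -> v S v]
vvvjjjjvSvjjjjvvv => vvvjjjjvvSvvjjjjvvv   [S -> v S v]
vvvjjjjvvSvvjjjjvvv => vvvjjjjvvvSvvvjjjjvvv   [S -> v S v]
vvvjjjjvvvSvvvjjjjvvv => vvvjjjjvvvvSvvvvjjjjvvv   [S -> v S v]
vvvjjjjvvvvSvvvvjjjjvvv => vvvjjjjvvvvvvvvjjjjvvv   [S -> ε]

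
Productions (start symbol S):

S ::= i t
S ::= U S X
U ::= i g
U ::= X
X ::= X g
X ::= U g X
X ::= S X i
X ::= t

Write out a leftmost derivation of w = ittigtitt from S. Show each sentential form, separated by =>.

S => USX   [S ::= U S X]
USX => XSX   [U ::= X]
XSX => UgXSX   [X ::= U g X]
UgXSX => XgXSX   [U ::= X]
XgXSX => SXigXSX   [X ::= S X i]
SXigXSX => itXigXSX   [S ::= i t]
itXigXSX => ittigXSX   [X ::= t]
ittigXSX => ittigtSX   [X ::= t]
ittigtSX => ittigtitX   [S ::= i t]
ittigtitX => ittigtitt   [X ::= t]

S => USX => XSX => UgXSX => XgXSX => SXigXSX => itXigXSX => ittigXSX => ittigtSX => ittigtitX => ittigtitt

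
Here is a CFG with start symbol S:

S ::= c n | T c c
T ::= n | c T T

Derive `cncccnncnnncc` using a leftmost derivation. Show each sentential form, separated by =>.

S => Tcc   [S ::= T c c]
Tcc => cTTcc   [T ::= c T T]
cTTcc => cnTcc   [T ::= n]
cnTcc => cncTTcc   [T ::= c T T]
cncTTcc => cnccTTTcc   [T ::= c T T]
cnccTTTcc => cncccTTTTcc   [T ::= c T T]
cncccTTTTcc => cncccnTTTcc   [T ::= n]
cncccnTTTcc => cncccnnTTcc   [T ::= n]
cncccnnTTcc => cncccnncTTTcc   [T ::= c T T]
cncccnncTTTcc => cncccnncnTTcc   [T ::= n]
cncccnncnTTcc => cncccnncnnTcc   [T ::= n]
cncccnncnnTcc => cncccnncnnncc   [T ::= n]

S => Tcc => cTTcc => cnTcc => cncTTcc => cnccTTTcc => cncccTTTTcc => cncccnTTTcc => cncccnnTTcc => cncccnncTTTcc => cncccnncnTTcc => cncccnncnnTcc => cncccnncnnncc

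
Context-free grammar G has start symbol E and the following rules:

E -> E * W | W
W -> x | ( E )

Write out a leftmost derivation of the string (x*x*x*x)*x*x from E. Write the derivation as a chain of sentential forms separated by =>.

E => E*W   [E -> E * W]
E*W => E*W*W   [E -> E * W]
E*W*W => W*W*W   [E -> W]
W*W*W => (E)*W*W   [W -> ( E )]
(E)*W*W => (E*W)*W*W   [E -> E * W]
(E*W)*W*W => (E*W*W)*W*W   [E -> E * W]
(E*W*W)*W*W => (E*W*W*W)*W*W   [E -> E * W]
(E*W*W*W)*W*W => (W*W*W*W)*W*W   [E -> W]
(W*W*W*W)*W*W => (x*W*W*W)*W*W   [W -> x]
(x*W*W*W)*W*W => (x*x*W*W)*W*W   [W -> x]
(x*x*W*W)*W*W => (x*x*x*W)*W*W   [W -> x]
(x*x*x*W)*W*W => (x*x*x*x)*W*W   [W -> x]
(x*x*x*x)*W*W => (x*x*x*x)*x*W   [W -> x]
(x*x*x*x)*x*W => (x*x*x*x)*x*x   [W -> x]

E => E*W => E*W*W => W*W*W => (E)*W*W => (E*W)*W*W => (E*W*W)*W*W => (E*W*W*W)*W*W => (W*W*W*W)*W*W => (x*W*W*W)*W*W => (x*x*W*W)*W*W => (x*x*x*W)*W*W => (x*x*x*x)*W*W => (x*x*x*x)*x*W => (x*x*x*x)*x*x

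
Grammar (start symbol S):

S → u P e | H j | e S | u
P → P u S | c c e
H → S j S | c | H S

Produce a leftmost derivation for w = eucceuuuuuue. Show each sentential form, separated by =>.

S => eS   [S → e S]
eS => euPe   [S → u P e]
euPe => euPuSe   [P → P u S]
euPuSe => euPuSuSe   [P → P u S]
euPuSuSe => euPuSuSuSe   [P → P u S]
euPuSuSuSe => eucceuSuSuSe   [P → c c e]
eucceuSuSuSe => eucceuuuSuSe   [S → u]
eucceuuuSuSe => eucceuuuuuSe   [S → u]
eucceuuuuuSe => eucceuuuuuue   [S → u]

S => eS => euPe => euPuSe => euPuSuSe => euPuSuSuSe => eucceuSuSuSe => eucceuuuSuSe => eucceuuuuuSe => eucceuuuuuue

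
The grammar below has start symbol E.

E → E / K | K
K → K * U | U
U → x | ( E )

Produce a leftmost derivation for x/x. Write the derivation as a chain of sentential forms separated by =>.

E => E/K => K/K => U/K => x/K => x/U => x/x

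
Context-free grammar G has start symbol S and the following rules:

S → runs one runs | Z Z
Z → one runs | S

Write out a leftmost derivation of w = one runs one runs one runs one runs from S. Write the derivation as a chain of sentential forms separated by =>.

S => Z Z => S Z => Z Z Z => one runs Z Z => one runs S Z => one runs Z Z Z => one runs one runs Z Z => one runs one runs one runs Z => one runs one runs one runs one runs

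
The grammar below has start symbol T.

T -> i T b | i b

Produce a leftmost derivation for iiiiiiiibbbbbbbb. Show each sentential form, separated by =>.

T=>iTb=>iiTbb=>iiiTbbb=>iiiiTbbbb=>iiiiiTbbbbb=>iiiiiiTbbbbbb=>iiiiiiiTbbbbbbb=>iiiiiiiibbbbbbbb

T => iTb   [T -> i T b]
iTb => iiTbb   [T -> i T b]
iiTbb => iiiTbbb   [T -> i T b]
iiiTbbb => iiiiTbbbb   [T -> i T b]
iiiiTbbbb => iiiiiTbbbbb   [T -> i T b]
iiiiiTbbbbb => iiiiiiTbbbbbb   [T -> i T b]
iiiiiiTbbbbbb => iiiiiiiTbbbbbbb   [T -> i T b]
iiiiiiiTbbbbbbb => iiiiiiiibbbbbbbb   [T -> i b]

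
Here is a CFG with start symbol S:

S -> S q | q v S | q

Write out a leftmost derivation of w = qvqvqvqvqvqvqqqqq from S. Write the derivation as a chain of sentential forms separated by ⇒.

S⇒qvS⇒qvqvS⇒qvqvqvS⇒qvqvqvqvS⇒qvqvqvqvqvS⇒qvqvqvqvqvqvS⇒qvqvqvqvqvqvSq⇒qvqvqvqvqvqvSqq⇒qvqvqvqvqvqvSqqq⇒qvqvqvqvqvqvSqqqq⇒qvqvqvqvqvqvqqqqq

S ⇒ qvS   [S -> q v S]
qvS ⇒ qvqvS   [S -> q v S]
qvqvS ⇒ qvqvqvS   [S -> q v S]
qvqvqvS ⇒ qvqvqvqvS   [S -> q v S]
qvqvqvqvS ⇒ qvqvqvqvqvS   [S -> q v S]
qvqvqvqvqvS ⇒ qvqvqvqvqvqvS   [S -> q v S]
qvqvqvqvqvqvS ⇒ qvqvqvqvqvqvSq   [S -> S q]
qvqvqvqvqvqvSq ⇒ qvqvqvqvqvqvSqq   [S -> S q]
qvqvqvqvqvqvSqq ⇒ qvqvqvqvqvqvSqqq   [S -> S q]
qvqvqvqvqvqvSqqq ⇒ qvqvqvqvqvqvSqqqq   [S -> S q]
qvqvqvqvqvqvSqqqq ⇒ qvqvqvqvqvqvqqqqq   [S -> q]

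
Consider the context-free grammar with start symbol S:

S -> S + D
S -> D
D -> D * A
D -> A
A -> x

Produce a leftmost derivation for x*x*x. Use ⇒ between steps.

S⇒D⇒D*A⇒D*A*A⇒A*A*A⇒x*A*A⇒x*x*A⇒x*x*x

S ⇒ D   [S -> D]
D ⇒ D*A   [D -> D * A]
D*A ⇒ D*A*A   [D -> D * A]
D*A*A ⇒ A*A*A   [D -> A]
A*A*A ⇒ x*A*A   [A -> x]
x*A*A ⇒ x*x*A   [A -> x]
x*x*A ⇒ x*x*x   [A -> x]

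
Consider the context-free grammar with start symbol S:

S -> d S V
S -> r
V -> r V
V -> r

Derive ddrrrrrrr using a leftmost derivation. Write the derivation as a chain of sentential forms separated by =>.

S => dSV => ddSVV => ddrVV => ddrrVV => ddrrrVV => ddrrrrVV => ddrrrrrV => ddrrrrrrV => ddrrrrrrr

S => dSV   [S -> d S V]
dSV => ddSVV   [S -> d S V]
ddSVV => ddrVV   [S -> r]
ddrVV => ddrrVV   [V -> r V]
ddrrVV => ddrrrVV   [V -> r V]
ddrrrVV => ddrrrrVV   [V -> r V]
ddrrrrVV => ddrrrrrV   [V -> r]
ddrrrrrV => ddrrrrrrV   [V -> r V]
ddrrrrrrV => ddrrrrrrr   [V -> r]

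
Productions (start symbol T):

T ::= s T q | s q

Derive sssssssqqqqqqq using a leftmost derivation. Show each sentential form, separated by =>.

T => sTq   [T ::= s T q]
sTq => ssTqq   [T ::= s T q]
ssTqq => sssTqqq   [T ::= s T q]
sssTqqq => ssssTqqqq   [T ::= s T q]
ssssTqqqq => sssssTqqqqq   [T ::= s T q]
sssssTqqqqq => ssssssTqqqqqq   [T ::= s T q]
ssssssTqqqqqq => sssssssqqqqqqq   [T ::= s q]

T => sTq => ssTqq => sssTqqq => ssssTqqqq => sssssTqqqqq => ssssssTqqqqqq => sssssssqqqqqqq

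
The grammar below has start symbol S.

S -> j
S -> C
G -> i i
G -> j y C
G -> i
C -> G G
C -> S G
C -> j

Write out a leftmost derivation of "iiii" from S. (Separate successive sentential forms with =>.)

S => C => GG => iiG => iiii

S => C   [S -> C]
C => GG   [C -> G G]
GG => iiG   [G -> i i]
iiG => iiii   [G -> i i]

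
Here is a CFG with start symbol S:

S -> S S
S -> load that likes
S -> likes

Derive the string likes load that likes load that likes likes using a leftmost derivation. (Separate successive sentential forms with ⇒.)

S ⇒ S S   [S -> S S]
S S ⇒ likes S   [S -> likes]
likes S ⇒ likes S S   [S -> S S]
likes S S ⇒ likes S S S   [S -> S S]
likes S S S ⇒ likes load that likes S S   [S -> load that likes]
likes load that likes S S ⇒ likes load that likes load that likes S   [S -> load that likes]
likes load that likes load that likes S ⇒ likes load that likes load that likes likes   [S -> likes]

S ⇒ S S ⇒ likes S ⇒ likes S S ⇒ likes S S S ⇒ likes load that likes S S ⇒ likes load that likes load that likes S ⇒ likes load that likes load that likes likes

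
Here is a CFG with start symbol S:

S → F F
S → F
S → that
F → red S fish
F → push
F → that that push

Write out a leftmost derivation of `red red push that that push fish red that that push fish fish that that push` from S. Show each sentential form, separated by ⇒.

S ⇒ F F ⇒ red S fish F ⇒ red F F fish F ⇒ red red S fish F fish F ⇒ red red F F fish F fish F ⇒ red red push F fish F fish F ⇒ red red push that that push fish F fish F ⇒ red red push that that push fish red S fish fish F ⇒ red red push that that push fish red F fish fish F ⇒ red red push that that push fish red that that push fish fish F ⇒ red red push that that push fish red that that push fish fish that that push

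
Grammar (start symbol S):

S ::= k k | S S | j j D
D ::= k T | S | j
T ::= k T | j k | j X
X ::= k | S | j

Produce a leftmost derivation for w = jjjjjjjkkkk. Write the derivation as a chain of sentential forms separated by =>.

S => SS   [S ::= S S]
SS => jjDS   [S ::= j j D]
jjDS => jjSS   [D ::= S]
jjSS => jjSSS   [S ::= S S]
jjSSS => jjjjDSS   [S ::= j j D]
jjjjDSS => jjjjSSS   [D ::= S]
jjjjSSS => jjjjjjDSS   [S ::= j j D]
jjjjjjDSS => jjjjjjjSS   [D ::= j]
jjjjjjjSS => jjjjjjjkkS   [S ::= k k]
jjjjjjjkkS => jjjjjjjkkkk   [S ::= k k]

S => SS => jjDS => jjSS => jjSSS => jjjjDSS => jjjjSSS => jjjjjjDSS => jjjjjjjSS => jjjjjjjkkS => jjjjjjjkkkk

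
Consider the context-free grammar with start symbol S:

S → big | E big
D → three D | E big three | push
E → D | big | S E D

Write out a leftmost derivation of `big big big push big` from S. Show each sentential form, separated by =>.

S => E big   [S → E big]
E big => S E D big   [E → S E D]
S E D big => E big E D big   [S → E big]
E big E D big => big big E D big   [E → big]
big big E D big => big big big D big   [E → big]
big big big D big => big big big push big   [D → push]

S => E big => S E D big => E big E D big => big big E D big => big big big D big => big big big push big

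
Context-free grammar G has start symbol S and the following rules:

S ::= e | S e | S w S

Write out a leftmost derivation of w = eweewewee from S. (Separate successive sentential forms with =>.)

S => SwS   [S ::= S w S]
SwS => SwSwS   [S ::= S w S]
SwSwS => ewSwS   [S ::= e]
ewSwS => ewSwSwS   [S ::= S w S]
ewSwSwS => ewSewSwS   [S ::= S e]
ewSewSwS => eweewSwS   [S ::= e]
eweewSwS => eweewewS   [S ::= e]
eweewewS => eweewewSe   [S ::= S e]
eweewewSe => eweewewee   [S ::= e]

S => SwS => SwSwS => ewSwS => ewSwSwS => ewSewSwS => eweewSwS => eweewewS => eweewewSe => eweewewee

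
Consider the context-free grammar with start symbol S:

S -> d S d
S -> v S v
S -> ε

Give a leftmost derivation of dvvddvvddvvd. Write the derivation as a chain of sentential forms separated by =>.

S=>dSd=>dvSvd=>dvvSvvd=>dvvdSdvvd=>dvvddSddvvd=>dvvddvSvddvvd=>dvvddvvddvvd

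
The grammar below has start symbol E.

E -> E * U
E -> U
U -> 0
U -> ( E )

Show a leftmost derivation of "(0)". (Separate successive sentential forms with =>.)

E => U => (E) => (U) => (0)

E => U   [E -> U]
U => (E)   [U -> ( E )]
(E) => (U)   [E -> U]
(U) => (0)   [U -> 0]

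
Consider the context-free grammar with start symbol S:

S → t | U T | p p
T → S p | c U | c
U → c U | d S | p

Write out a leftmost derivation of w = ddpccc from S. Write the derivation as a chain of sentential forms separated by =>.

S => UT => dST => dUTT => ddSTT => ddUTTT => ddpTTT => ddpcTT => ddpccT => ddpccc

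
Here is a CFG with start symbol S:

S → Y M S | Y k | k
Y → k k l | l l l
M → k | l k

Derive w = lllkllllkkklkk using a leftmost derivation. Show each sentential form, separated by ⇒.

S ⇒ YMS ⇒ lllMS ⇒ lllkS ⇒ lllkYMS ⇒ lllklllMS ⇒ lllkllllkS ⇒ lllkllllkYMS ⇒ lllkllllkkklMS ⇒ lllkllllkkklkS ⇒ lllkllllkkklkk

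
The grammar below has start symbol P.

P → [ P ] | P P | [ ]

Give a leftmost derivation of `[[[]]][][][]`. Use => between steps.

P => PP   [P → P P]
PP => PPP   [P → P P]
PPP => PPPP   [P → P P]
PPPP => [P]PPP   [P → [ P ]]
[P]PPP => [[P]]PPP   [P → [ P ]]
[[P]]PPP => [[[]]]PPP   [P → [ ]]
[[[]]]PPP => [[[]]][]PP   [P → [ ]]
[[[]]][]PP => [[[]]][][]P   [P → [ ]]
[[[]]][][]P => [[[]]][][][]   [P → [ ]]

P=>PP=>PPP=>PPPP=>[P]PPP=>[[P]]PPP=>[[[]]]PPP=>[[[]]][]PP=>[[[]]][][]P=>[[[]]][][][]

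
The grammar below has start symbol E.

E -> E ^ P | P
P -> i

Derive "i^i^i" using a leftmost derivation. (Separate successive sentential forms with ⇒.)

E ⇒ E^P   [E -> E ^ P]
E^P ⇒ E^P^P   [E -> E ^ P]
E^P^P ⇒ P^P^P   [E -> P]
P^P^P ⇒ i^P^P   [P -> i]
i^P^P ⇒ i^i^P   [P -> i]
i^i^P ⇒ i^i^i   [P -> i]

E ⇒ E^P ⇒ E^P^P ⇒ P^P^P ⇒ i^P^P ⇒ i^i^P ⇒ i^i^i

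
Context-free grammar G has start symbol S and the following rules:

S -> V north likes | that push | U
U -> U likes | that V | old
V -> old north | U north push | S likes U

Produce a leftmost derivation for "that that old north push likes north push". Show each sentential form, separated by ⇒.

S ⇒ U   [S -> U]
U ⇒ that V   [U -> that V]
that V ⇒ that U north push   [V -> U north push]
that U north push ⇒ that U likes north push   [U -> U likes]
that U likes north push ⇒ that that V likes north push   [U -> that V]
that that V likes north push ⇒ that that U north push likes north push   [V -> U north push]
that that U north push likes north push ⇒ that that old north push likes north push   [U -> old]

S ⇒ U ⇒ that V ⇒ that U north push ⇒ that U likes north push ⇒ that that V likes north push ⇒ that that U north push likes north push ⇒ that that old north push likes north push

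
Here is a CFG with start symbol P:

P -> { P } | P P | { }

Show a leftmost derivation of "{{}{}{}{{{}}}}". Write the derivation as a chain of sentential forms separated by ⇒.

P ⇒ {P}   [P -> { P }]
{P} ⇒ {PP}   [P -> P P]
{PP} ⇒ {PPP}   [P -> P P]
{PPP} ⇒ {{}PP}   [P -> { }]
{{}PP} ⇒ {{}PPP}   [P -> P P]
{{}PPP} ⇒ {{}{}PP}   [P -> { }]
{{}{}PP} ⇒ {{}{}{}P}   [P -> { }]
{{}{}{}P} ⇒ {{}{}{}{P}}   [P -> { P }]
{{}{}{}{P}} ⇒ {{}{}{}{{P}}}   [P -> { P }]
{{}{}{}{{P}}} ⇒ {{}{}{}{{{}}}}   [P -> { }]

P ⇒ {P} ⇒ {PP} ⇒ {PPP} ⇒ {{}PP} ⇒ {{}PPP} ⇒ {{}{}PP} ⇒ {{}{}{}P} ⇒ {{}{}{}{P}} ⇒ {{}{}{}{{P}}} ⇒ {{}{}{}{{{}}}}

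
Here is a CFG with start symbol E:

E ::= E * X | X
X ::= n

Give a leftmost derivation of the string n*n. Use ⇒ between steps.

E ⇒ E*X ⇒ X*X ⇒ n*X ⇒ n*n

E ⇒ E*X   [E ::= E * X]
E*X ⇒ X*X   [E ::= X]
X*X ⇒ n*X   [X ::= n]
n*X ⇒ n*n   [X ::= n]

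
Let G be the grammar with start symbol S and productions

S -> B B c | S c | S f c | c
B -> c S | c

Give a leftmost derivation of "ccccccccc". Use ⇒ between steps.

S ⇒ Sc   [S -> S c]
Sc ⇒ BBcc   [S -> B B c]
BBcc ⇒ cBcc   [B -> c]
cBcc ⇒ ccScc   [B -> c S]
ccScc ⇒ ccBBccc   [S -> B B c]
ccBBccc ⇒ cccSBccc   [B -> c S]
cccSBccc ⇒ cccScBccc   [S -> S c]
cccScBccc ⇒ cccccBccc   [S -> c]
cccccBccc ⇒ ccccccccc   [B -> c]

S ⇒ Sc ⇒ BBcc ⇒ cBcc ⇒ ccScc ⇒ ccBBccc ⇒ cccSBccc ⇒ cccScBccc ⇒ cccccBccc ⇒ ccccccccc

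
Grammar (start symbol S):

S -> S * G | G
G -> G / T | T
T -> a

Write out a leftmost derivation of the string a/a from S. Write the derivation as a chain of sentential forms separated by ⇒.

S ⇒ G   [S -> G]
G ⇒ G/T   [G -> G / T]
G/T ⇒ T/T   [G -> T]
T/T ⇒ a/T   [T -> a]
a/T ⇒ a/a   [T -> a]

S ⇒ G ⇒ G/T ⇒ T/T ⇒ a/T ⇒ a/a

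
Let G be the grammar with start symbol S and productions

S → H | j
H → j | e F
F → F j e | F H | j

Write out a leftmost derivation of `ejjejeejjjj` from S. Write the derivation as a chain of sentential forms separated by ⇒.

S⇒H⇒eF⇒eFH⇒eFHH⇒eFHHH⇒eFjeHHH⇒eFjejeHHH⇒ejjejeHHH⇒ejjejeeFHH⇒ejjejeeFHHH⇒ejjejeejHHH⇒ejjejeejjHH⇒ejjejeejjjH⇒ejjejeejjjj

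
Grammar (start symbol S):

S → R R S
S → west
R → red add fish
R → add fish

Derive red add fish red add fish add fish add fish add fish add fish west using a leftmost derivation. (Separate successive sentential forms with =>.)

S => R R S   [S → R R S]
R R S => red add fish R S   [R → red add fish]
red add fish R S => red add fish red add fish S   [R → red add fish]
red add fish red add fish S => red add fish red add fish R R S   [S → R R S]
red add fish red add fish R R S => red add fish red add fish add fish R S   [R → add fish]
red add fish red add fish add fish R S => red add fish red add fish add fish add fish S   [R → add fish]
red add fish red add fish add fish add fish S => red add fish red add fish add fish add fish R R S   [S → R R S]
red add fish red add fish add fish add fish R R S => red add fish red add fish add fish add fish add fish R S   [R → add fish]
red add fish red add fish add fish add fish add fish R S => red add fish red add fish add fish add fish add fish add fish S   [R → add fish]
red add fish red add fish add fish add fish add fish add fish S => red add fish red add fish add fish add fish add fish add fish west   [S → west]

S => R R S => red add fish R S => red add fish red add fish S => red add fish red add fish R R S => red add fish red add fish add fish R S => red add fish red add fish add fish add fish S => red add fish red add fish add fish add fish R R S => red add fish red add fish add fish add fish add fish R S => red add fish red add fish add fish add fish add fish add fish S => red add fish red add fish add fish add fish add fish add fish west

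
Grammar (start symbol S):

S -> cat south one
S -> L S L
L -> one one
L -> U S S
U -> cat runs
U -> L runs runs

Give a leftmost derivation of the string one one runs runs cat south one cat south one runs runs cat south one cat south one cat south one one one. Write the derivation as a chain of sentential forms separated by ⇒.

S ⇒ L S L ⇒ U S S S L ⇒ L runs runs S S S L ⇒ U S S runs runs S S S L ⇒ L runs runs S S runs runs S S S L ⇒ one one runs runs S S runs runs S S S L ⇒ one one runs runs cat south one S runs runs S S S L ⇒ one one runs runs cat south one cat south one runs runs S S S L ⇒ one one runs runs cat south one cat south one runs runs cat south one S S L ⇒ one one runs runs cat south one cat south one runs runs cat south one cat south one S L ⇒ one one runs runs cat south one cat south one runs runs cat south one cat south one cat south one L ⇒ one one runs runs cat south one cat south one runs runs cat south one cat south one cat south one one one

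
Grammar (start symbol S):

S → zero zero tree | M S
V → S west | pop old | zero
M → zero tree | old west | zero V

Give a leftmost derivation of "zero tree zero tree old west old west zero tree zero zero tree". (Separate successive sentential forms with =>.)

S => M S   [S → M S]
M S => zero tree S   [M → zero tree]
zero tree S => zero tree M S   [S → M S]
zero tree M S => zero tree zero tree S   [M → zero tree]
zero tree zero tree S => zero tree zero tree M S   [S → M S]
zero tree zero tree M S => zero tree zero tree old west S   [M → old west]
zero tree zero tree old west S => zero tree zero tree old west M S   [S → M S]
zero tree zero tree old west M S => zero tree zero tree old west old west S   [M → old west]
zero tree zero tree old west old west S => zero tree zero tree old west old west M S   [S → M S]
zero tree zero tree old west old west M S => zero tree zero tree old west old west zero tree S   [M → zero tree]
zero tree zero tree old west old west zero tree S => zero tree zero tree old west old west zero tree zero zero tree   [S → zero zero tree]

S => M S => zero tree S => zero tree M S => zero tree zero tree S => zero tree zero tree M S => zero tree zero tree old west S => zero tree zero tree old west M S => zero tree zero tree old west old west S => zero tree zero tree old west old west M S => zero tree zero tree old west old west zero tree S => zero tree zero tree old west old west zero tree zero zero tree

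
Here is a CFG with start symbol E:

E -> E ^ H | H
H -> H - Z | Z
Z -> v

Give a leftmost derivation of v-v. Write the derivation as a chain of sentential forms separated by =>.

E=>H=>H-Z=>Z-Z=>v-Z=>v-v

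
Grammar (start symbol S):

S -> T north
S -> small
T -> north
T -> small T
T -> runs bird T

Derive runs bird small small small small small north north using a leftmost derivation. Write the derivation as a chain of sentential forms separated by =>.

S => T north => runs bird T north => runs bird small T north => runs bird small small T north => runs bird small small small T north => runs bird small small small small T north => runs bird small small small small small T north => runs bird small small small small small north north

S => T north   [S -> T north]
T north => runs bird T north   [T -> runs bird T]
runs bird T north => runs bird small T north   [T -> small T]
runs bird small T north => runs bird small small T north   [T -> small T]
runs bird small small T north => runs bird small small small T north   [T -> small T]
runs bird small small small T north => runs bird small small small small T north   [T -> small T]
runs bird small small small small T north => runs bird small small small small small T north   [T -> small T]
runs bird small small small small small T north => runs bird small small small small small north north   [T -> north]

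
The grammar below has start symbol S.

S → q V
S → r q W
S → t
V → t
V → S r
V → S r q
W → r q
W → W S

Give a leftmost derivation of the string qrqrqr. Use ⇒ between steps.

S ⇒ qV   [S → q V]
qV ⇒ qSr   [V → S r]
qSr ⇒ qrqWr   [S → r q W]
qrqWr ⇒ qrqrqr   [W → r q]

S ⇒ qV ⇒ qSr ⇒ qrqWr ⇒ qrqrqr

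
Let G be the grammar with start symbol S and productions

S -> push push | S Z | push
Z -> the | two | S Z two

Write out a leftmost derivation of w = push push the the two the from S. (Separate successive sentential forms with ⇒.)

S ⇒ S Z ⇒ S Z Z ⇒ S Z Z Z ⇒ S Z Z Z Z ⇒ push push Z Z Z Z ⇒ push push the Z Z Z ⇒ push push the the Z Z ⇒ push push the the two Z ⇒ push push the the two the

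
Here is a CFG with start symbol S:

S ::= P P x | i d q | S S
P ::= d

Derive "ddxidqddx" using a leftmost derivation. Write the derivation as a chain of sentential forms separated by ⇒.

S ⇒ SS   [S ::= S S]
SS ⇒ PPxS   [S ::= P P x]
PPxS ⇒ dPxS   [P ::= d]
dPxS ⇒ ddxS   [P ::= d]
ddxS ⇒ ddxSS   [S ::= S S]
ddxSS ⇒ ddxidqS   [S ::= i d q]
ddxidqS ⇒ ddxidqPPx   [S ::= P P x]
ddxidqPPx ⇒ ddxidqdPx   [P ::= d]
ddxidqdPx ⇒ ddxidqddx   [P ::= d]

S ⇒ SS ⇒ PPxS ⇒ dPxS ⇒ ddxS ⇒ ddxSS ⇒ ddxidqS ⇒ ddxidqPPx ⇒ ddxidqdPx ⇒ ddxidqddx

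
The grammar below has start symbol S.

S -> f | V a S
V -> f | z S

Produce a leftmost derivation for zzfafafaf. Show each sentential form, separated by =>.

S => VaS   [S -> V a S]
VaS => zSaS   [V -> z S]
zSaS => zVaSaS   [S -> V a S]
zVaSaS => zzSaSaS   [V -> z S]
zzSaSaS => zzVaSaSaS   [S -> V a S]
zzVaSaSaS => zzfaSaSaS   [V -> f]
zzfaSaSaS => zzfafaSaS   [S -> f]
zzfafaSaS => zzfafafaS   [S -> f]
zzfafafaS => zzfafafaf   [S -> f]

S => VaS => zSaS => zVaSaS => zzSaSaS => zzVaSaSaS => zzfaSaSaS => zzfafaSaS => zzfafafaS => zzfafafaf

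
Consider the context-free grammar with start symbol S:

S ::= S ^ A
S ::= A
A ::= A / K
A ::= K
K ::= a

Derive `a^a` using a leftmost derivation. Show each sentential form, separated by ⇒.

S ⇒ S^A   [S ::= S ^ A]
S^A ⇒ A^A   [S ::= A]
A^A ⇒ K^A   [A ::= K]
K^A ⇒ a^A   [K ::= a]
a^A ⇒ a^K   [A ::= K]
a^K ⇒ a^a   [K ::= a]

S⇒S^A⇒A^A⇒K^A⇒a^A⇒a^K⇒a^a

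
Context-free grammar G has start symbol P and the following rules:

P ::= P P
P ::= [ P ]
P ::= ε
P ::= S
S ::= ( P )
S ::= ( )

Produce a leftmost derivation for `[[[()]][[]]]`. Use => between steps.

P => [P] => [PP] => [[P]P] => [[[P]]P] => [[[S]]P] => [[[()]]P] => [[[()]][P]] => [[[()]][[P]]] => [[[()]][[]]]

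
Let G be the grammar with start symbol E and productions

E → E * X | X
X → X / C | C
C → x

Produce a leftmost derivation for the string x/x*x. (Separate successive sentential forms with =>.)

E=>E*X=>X*X=>X/C*X=>C/C*X=>x/C*X=>x/x*X=>x/x*C=>x/x*x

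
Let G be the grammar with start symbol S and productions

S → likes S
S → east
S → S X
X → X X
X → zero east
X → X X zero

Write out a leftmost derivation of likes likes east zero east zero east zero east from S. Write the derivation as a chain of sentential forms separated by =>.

S => S X => likes S X => likes likes S X => likes likes S X X => likes likes S X X X => likes likes east X X X => likes likes east zero east X X => likes likes east zero east zero east X => likes likes east zero east zero east zero east

S => S X   [S → S X]
S X => likes S X   [S → likes S]
likes S X => likes likes S X   [S → likes S]
likes likes S X => likes likes S X X   [S → S X]
likes likes S X X => likes likes S X X X   [S → S X]
likes likes S X X X => likes likes east X X X   [S → east]
likes likes east X X X => likes likes east zero east X X   [X → zero east]
likes likes east zero east X X => likes likes east zero east zero east X   [X → zero east]
likes likes east zero east zero east X => likes likes east zero east zero east zero east   [X → zero east]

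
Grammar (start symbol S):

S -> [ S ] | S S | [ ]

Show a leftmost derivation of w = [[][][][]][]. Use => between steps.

S => SS => [S]S => [SS]S => [SSS]S => [SSSS]S => [[]SSS]S => [[][]SS]S => [[][][]S]S => [[][][][]]S => [[][][][]][]

S => SS   [S -> S S]
SS => [S]S   [S -> [ S ]]
[S]S => [SS]S   [S -> S S]
[SS]S => [SSS]S   [S -> S S]
[SSS]S => [SSSS]S   [S -> S S]
[SSSS]S => [[]SSS]S   [S -> [ ]]
[[]SSS]S => [[][]SS]S   [S -> [ ]]
[[][]SS]S => [[][][]S]S   [S -> [ ]]
[[][][]S]S => [[][][][]]S   [S -> [ ]]
[[][][][]]S => [[][][][]][]   [S -> [ ]]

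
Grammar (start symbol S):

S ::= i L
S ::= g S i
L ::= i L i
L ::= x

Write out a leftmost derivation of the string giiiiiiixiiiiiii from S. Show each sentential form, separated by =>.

S => gSi   [S ::= g S i]
gSi => giLi   [S ::= i L]
giLi => giiLii   [L ::= i L i]
giiLii => giiiLiii   [L ::= i L i]
giiiLiii => giiiiLiiii   [L ::= i L i]
giiiiLiiii => giiiiiLiiiii   [L ::= i L i]
giiiiiLiiiii => giiiiiiLiiiiii   [L ::= i L i]
giiiiiiLiiiiii => giiiiiiiLiiiiiii   [L ::= i L i]
giiiiiiiLiiiiiii => giiiiiiixiiiiiii   [L ::= x]

S => gSi => giLi => giiLii => giiiLiii => giiiiLiiii => giiiiiLiiiii => giiiiiiLiiiiii => giiiiiiiLiiiiiii => giiiiiiixiiiiiii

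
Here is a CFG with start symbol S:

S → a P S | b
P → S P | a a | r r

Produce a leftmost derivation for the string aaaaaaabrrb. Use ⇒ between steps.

S ⇒ aPS   [S → a P S]
aPS ⇒ aSPS   [P → S P]
aSPS ⇒ aaPSPS   [S → a P S]
aaPSPS ⇒ aaaaSPS   [P → a a]
aaaaSPS ⇒ aaaaaPSPS   [S → a P S]
aaaaaPSPS ⇒ aaaaaaaSPS   [P → a a]
aaaaaaaSPS ⇒ aaaaaaabPS   [S → b]
aaaaaaabPS ⇒ aaaaaaabrrS   [P → r r]
aaaaaaabrrS ⇒ aaaaaaabrrb   [S → b]

S ⇒ aPS ⇒ aSPS ⇒ aaPSPS ⇒ aaaaSPS ⇒ aaaaaPSPS ⇒ aaaaaaaSPS ⇒ aaaaaaabPS ⇒ aaaaaaabrrS ⇒ aaaaaaabrrb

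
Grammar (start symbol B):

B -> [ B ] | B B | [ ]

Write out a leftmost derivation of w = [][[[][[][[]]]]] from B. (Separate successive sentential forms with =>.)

B=>BB=>[]B=>[][B]=>[][[B]]=>[][[BB]]=>[][[[]B]]=>[][[[][B]]]=>[][[[][BB]]]=>[][[[][[]B]]]=>[][[[][[][B]]]]=>[][[[][[][[]]]]]

B => BB   [B -> B B]
BB => []B   [B -> [ ]]
[]B => [][B]   [B -> [ B ]]
[][B] => [][[B]]   [B -> [ B ]]
[][[B]] => [][[BB]]   [B -> B B]
[][[BB]] => [][[[]B]]   [B -> [ ]]
[][[[]B]] => [][[[][B]]]   [B -> [ B ]]
[][[[][B]]] => [][[[][BB]]]   [B -> B B]
[][[[][BB]]] => [][[[][[]B]]]   [B -> [ ]]
[][[[][[]B]]] => [][[[][[][B]]]]   [B -> [ B ]]
[][[[][[][B]]]] => [][[[][[][[]]]]]   [B -> [ ]]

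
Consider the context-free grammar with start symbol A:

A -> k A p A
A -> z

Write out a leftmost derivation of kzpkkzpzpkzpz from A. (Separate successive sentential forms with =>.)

A => kApA => kzpA => kzpkApA => kzpkkApApA => kzpkkzpApA => kzpkkzpzpA => kzpkkzpzpkApA => kzpkkzpzpkzpA => kzpkkzpzpkzpz

A => kApA   [A -> k A p A]
kApA => kzpA   [A -> z]
kzpA => kzpkApA   [A -> k A p A]
kzpkApA => kzpkkApApA   [A -> k A p A]
kzpkkApApA => kzpkkzpApA   [A -> z]
kzpkkzpApA => kzpkkzpzpA   [A -> z]
kzpkkzpzpA => kzpkkzpzpkApA   [A -> k A p A]
kzpkkzpzpkApA => kzpkkzpzpkzpA   [A -> z]
kzpkkzpzpkzpA => kzpkkzpzpkzpz   [A -> z]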